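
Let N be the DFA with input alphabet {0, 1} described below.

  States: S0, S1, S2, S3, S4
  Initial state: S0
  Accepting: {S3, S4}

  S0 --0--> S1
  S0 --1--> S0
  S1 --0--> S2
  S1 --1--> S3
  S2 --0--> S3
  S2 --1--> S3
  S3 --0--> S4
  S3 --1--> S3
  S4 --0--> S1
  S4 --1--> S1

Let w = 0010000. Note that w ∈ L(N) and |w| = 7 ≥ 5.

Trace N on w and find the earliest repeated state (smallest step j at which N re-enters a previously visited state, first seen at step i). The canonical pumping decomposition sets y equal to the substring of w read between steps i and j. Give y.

0100

Run of N on w = 0 0 1 0 0 0 0:
  step 0: S0  (start)
  step 1: S1  (read 0: S0→S1)
  step 2: S2  (read 0: S1→S2)
  step 3: S3  (read 1: S2→S3)
  step 4: S4  (read 0: S3→S4)
  step 5: S1  (read 0: S4→S1)   ← first repeat (S1 seen earlier)
  step 6: S2  (read 0: S1→S2)
  step 7: S3  (read 0: S2→S3)

So i = 1, j = 5, giving x = w[0:1] = 0, y = w[1:5] = 0100, z = w[5:7] = 00.
Check: |xy| = 5 ≤ 5 and |y| = 4 ≥ 1. Reading y takes N from S1 back to S1, so every xyⁱz is accepted.
Since N has 5 states, any run of length ≥ 5 visits 5+1 states, so by pigeonhole some state repeats within the first 5 steps — that repeat gives the pumpable loop.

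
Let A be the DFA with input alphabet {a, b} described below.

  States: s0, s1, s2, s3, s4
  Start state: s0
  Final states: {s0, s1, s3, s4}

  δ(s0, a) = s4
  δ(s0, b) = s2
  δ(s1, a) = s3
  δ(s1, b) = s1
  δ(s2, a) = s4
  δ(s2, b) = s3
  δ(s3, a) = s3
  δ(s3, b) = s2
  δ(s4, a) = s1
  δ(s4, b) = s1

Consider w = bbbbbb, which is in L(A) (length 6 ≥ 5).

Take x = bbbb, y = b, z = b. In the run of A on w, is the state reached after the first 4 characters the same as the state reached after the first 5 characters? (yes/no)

State sequence: s0 -b-> s2 -b-> s3 -b-> s2 -b-> s3 -b-> s2

After x (step 4): s3. After xy (step 5): s2.
They differ (s3 ≠ s2), so y is not a cycle from the state after x; this split is not the one the pumping-lemma construction produces, and pumping y need not keep the string in L(A).

no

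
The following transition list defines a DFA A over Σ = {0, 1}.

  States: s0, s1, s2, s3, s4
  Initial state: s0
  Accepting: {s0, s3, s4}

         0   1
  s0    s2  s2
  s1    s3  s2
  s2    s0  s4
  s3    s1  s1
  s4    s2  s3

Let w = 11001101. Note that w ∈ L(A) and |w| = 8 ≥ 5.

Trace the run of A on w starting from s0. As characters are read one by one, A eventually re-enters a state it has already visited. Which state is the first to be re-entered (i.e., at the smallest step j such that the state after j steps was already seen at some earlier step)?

State sequence: s0 -1-> s2 -1-> s4 -0-> s2 -0-> s0 -1-> s2 -1-> s4 -0-> s2 -1-> s4
First repeat at step 3: s2 was already visited.

The earliest repeat is at step j = 3: A is in s2, which it already visited at step i = 1.

s2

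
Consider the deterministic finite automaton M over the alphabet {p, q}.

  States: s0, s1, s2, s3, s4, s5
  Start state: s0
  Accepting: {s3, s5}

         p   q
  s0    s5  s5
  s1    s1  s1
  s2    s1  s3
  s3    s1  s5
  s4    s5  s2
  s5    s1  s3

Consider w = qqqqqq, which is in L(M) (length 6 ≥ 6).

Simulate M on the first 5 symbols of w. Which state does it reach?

Run of M on the first 5 characters of w = q q q q q:
  step 0: s0  (start)
  step 1: s5  (read q: s0→s5)
  step 2: s3  (read q: s5→s3)
  step 3: s5  (read q: s3→s5)
  step 4: s3  (read q: s5→s3)
  step 5: s5  (read q: s3→s5)

After reading 5 characters, M is in state s5.

s5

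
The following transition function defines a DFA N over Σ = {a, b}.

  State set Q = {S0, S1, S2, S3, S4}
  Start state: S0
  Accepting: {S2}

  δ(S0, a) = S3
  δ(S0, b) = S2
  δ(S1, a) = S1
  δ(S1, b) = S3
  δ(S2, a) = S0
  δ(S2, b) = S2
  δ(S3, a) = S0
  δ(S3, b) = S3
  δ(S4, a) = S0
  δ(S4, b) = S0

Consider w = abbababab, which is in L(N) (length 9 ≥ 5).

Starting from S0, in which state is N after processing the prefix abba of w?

State sequence: S0 -a-> S3 -b-> S3 -b-> S3 -a-> S0

After reading 4 characters, N is in state S0.
(This kind of state-tracing is the core of the pumping-lemma construction: with 5 states, pigeonhole forces a repeat within the first 5 steps.)

S0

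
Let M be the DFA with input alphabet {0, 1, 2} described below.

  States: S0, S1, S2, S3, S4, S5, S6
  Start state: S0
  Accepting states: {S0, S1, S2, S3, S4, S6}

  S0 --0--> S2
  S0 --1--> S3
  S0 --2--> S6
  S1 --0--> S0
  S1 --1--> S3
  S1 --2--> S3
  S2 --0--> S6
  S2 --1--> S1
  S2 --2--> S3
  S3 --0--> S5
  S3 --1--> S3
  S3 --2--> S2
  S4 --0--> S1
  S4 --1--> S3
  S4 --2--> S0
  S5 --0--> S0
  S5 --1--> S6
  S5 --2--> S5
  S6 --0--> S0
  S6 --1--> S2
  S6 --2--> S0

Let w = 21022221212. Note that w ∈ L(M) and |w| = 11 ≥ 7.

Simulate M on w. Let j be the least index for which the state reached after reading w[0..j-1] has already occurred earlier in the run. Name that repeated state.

State sequence: S0 -2-> S6 -1-> S2 -0-> S6 -2-> S0 -2-> S6 -2-> S0 -2-> S6 -1-> S2 -2-> S3 -1-> S3 -2-> S2
First repeat at step 3: S6 was already visited.

The earliest repeat is at step j = 3: M is in S6, which it already visited at step i = 1.
Since M has 7 states, any run of length ≥ 7 visits 7+1 states, so by pigeonhole some state repeats within the first 7 steps — that repeat gives the pumpable loop.

S6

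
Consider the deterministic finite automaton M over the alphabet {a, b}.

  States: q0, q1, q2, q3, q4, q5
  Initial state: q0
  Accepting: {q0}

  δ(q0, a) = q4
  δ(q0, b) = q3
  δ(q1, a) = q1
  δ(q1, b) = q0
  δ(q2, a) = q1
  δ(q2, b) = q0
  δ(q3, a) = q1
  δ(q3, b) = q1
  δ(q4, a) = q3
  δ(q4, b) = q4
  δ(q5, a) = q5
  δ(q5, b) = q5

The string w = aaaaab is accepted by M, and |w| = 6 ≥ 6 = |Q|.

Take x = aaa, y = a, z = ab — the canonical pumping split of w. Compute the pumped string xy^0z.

xy⁰z = xz = aaa·ab = aaaab.
Reading y = a takes M from q1 back to q1, so after x the machine is still in q1, and z then leads to the accepting state q0. Hence aaaab ∈ L(M).

aaaab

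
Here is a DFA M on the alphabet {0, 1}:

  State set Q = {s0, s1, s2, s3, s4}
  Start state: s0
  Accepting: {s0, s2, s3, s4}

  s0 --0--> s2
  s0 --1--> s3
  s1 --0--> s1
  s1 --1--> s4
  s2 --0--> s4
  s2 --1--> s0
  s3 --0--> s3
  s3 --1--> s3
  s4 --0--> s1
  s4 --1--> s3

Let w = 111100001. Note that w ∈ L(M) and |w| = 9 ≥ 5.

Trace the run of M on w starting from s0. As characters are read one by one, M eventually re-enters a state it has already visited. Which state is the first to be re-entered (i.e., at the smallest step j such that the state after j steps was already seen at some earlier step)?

State sequence: s0 -1-> s3 -1-> s3 -1-> s3 -1-> s3 -0-> s3 -0-> s3 -0-> s3 -0-> s3 -1-> s3
First repeat at step 2: s3 was already visited.

The earliest repeat is at step j = 2: M is in s3, which it already visited at step i = 1.
Since M has 5 states, any run of length ≥ 5 visits 5+1 states, so by pigeonhole some state repeats within the first 5 steps — that repeat gives the pumpable loop.

s3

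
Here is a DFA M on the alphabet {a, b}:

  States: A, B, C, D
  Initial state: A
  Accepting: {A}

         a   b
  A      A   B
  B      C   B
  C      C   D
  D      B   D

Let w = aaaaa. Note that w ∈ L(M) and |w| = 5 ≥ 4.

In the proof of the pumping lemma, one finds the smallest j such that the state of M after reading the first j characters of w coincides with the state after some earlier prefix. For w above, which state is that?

State sequence: A -a-> A -a-> A -a-> A -a-> A -a-> A
First repeat at step 1: A was already visited.

The earliest repeat is at step j = 1: M is in A, which it already visited at step i = 0.

A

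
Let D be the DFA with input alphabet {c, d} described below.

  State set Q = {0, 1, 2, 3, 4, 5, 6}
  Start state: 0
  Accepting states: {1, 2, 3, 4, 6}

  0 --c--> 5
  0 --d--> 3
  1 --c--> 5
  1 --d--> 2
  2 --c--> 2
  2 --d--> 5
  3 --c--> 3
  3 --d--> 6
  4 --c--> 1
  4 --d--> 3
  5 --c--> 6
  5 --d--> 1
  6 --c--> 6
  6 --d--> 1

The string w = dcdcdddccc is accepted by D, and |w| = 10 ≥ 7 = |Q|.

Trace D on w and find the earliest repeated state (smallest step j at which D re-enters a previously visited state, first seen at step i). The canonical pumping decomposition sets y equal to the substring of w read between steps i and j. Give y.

State sequence: 0 -d-> 3 -c-> 3 -d-> 6 -c-> 6 -d-> 1 -d-> 2 -d-> 5 -c-> 6 -c-> 6 -c-> 6
First repeat at step 2: 3 was already visited.

So i = 1, j = 2, giving x = w[0:1] = d, y = w[1:2] = c, z = w[2:10] = dcdddccc.
Check: |xy| = 2 ≤ 7 and |y| = 1 ≥ 1. Reading y takes D from 3 back to 3, so every xyⁱz is accepted.

c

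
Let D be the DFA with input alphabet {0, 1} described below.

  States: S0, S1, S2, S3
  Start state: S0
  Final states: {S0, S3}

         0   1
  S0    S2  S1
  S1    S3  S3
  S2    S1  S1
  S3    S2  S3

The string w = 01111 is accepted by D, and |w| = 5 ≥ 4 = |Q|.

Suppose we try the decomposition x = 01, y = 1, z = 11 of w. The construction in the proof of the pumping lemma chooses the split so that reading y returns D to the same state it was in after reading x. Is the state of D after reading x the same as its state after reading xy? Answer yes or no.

State sequence: S0 -0-> S2 -1-> S1 -1-> S3

After x (step 2): S1. After xy (step 3): S3.
They differ (S1 ≠ S3), so y is not a cycle from the state after x; this split is not the one the pumping-lemma construction produces, and pumping y need not keep the string in L(D).

no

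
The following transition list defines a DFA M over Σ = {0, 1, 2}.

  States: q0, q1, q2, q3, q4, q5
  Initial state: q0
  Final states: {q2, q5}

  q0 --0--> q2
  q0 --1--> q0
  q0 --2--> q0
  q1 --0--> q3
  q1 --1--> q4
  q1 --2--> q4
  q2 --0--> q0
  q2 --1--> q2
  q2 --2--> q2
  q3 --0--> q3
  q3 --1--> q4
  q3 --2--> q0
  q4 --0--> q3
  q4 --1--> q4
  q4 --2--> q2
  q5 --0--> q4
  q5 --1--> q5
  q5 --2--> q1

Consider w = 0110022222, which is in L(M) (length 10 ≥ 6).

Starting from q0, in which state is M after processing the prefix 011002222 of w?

State sequence: q0 -0-> q2 -1-> q2 -1-> q2 -0-> q0 -0-> q2 -2-> q2 -2-> q2 -2-> q2 -2-> q2

After reading 9 characters, M is in state q2.
(This kind of state-tracing is the core of the pumping-lemma construction: with 6 states, pigeonhole forces a repeat within the first 6 steps.)

q2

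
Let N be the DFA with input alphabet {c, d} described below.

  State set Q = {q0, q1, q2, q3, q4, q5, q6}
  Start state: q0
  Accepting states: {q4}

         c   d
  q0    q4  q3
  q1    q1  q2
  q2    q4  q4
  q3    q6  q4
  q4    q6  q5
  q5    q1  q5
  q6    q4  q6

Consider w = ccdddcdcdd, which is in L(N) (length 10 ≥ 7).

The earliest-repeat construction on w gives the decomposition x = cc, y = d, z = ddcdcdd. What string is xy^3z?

xy^3z = cc·d·d·d·ddcdcdd = ccdddddcdcdd.
Reading y = d takes N from q6 back to q6, so after x·y·y·y the machine is still in q6, and z then leads to the accepting state q4. Hence ccdddddcdcdd ∈ L(N).

ccdddddcdcdd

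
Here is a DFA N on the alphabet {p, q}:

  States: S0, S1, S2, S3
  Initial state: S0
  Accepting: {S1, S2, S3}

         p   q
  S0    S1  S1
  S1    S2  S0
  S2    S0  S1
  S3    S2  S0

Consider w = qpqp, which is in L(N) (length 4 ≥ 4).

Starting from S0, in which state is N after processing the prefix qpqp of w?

Run of N on the first 4 characters of w = q p q p:
  step 0: S0  (start)
  step 1: S1  (read q: S0→S1)
  step 2: S2  (read p: S1→S2)
  step 3: S1  (read q: S2→S1)
  step 4: S2  (read p: S1→S2)

After reading 4 characters, N is in state S2.
(This kind of state-tracing is the core of the pumping-lemma construction: with 4 states, pigeonhole forces a repeat within the first 4 steps.)

S2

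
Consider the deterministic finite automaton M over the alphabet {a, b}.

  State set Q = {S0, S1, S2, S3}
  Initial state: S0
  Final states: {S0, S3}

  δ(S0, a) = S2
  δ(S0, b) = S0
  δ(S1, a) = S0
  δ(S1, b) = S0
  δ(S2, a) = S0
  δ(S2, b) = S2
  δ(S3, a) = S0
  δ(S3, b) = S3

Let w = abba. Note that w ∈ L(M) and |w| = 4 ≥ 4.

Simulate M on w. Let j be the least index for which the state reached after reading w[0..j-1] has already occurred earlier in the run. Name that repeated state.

State sequence: S0 -a-> S2 -b-> S2 -b-> S2 -a-> S0
First repeat at step 2: S2 was already visited.

The earliest repeat is at step j = 2: M is in S2, which it already visited at step i = 1.
Pumping length from the standard proof: p = 4 (the number of states). The repeated state found above gives |xy| = j ≤ 4 and |y| = j − i ≥ 1.

S2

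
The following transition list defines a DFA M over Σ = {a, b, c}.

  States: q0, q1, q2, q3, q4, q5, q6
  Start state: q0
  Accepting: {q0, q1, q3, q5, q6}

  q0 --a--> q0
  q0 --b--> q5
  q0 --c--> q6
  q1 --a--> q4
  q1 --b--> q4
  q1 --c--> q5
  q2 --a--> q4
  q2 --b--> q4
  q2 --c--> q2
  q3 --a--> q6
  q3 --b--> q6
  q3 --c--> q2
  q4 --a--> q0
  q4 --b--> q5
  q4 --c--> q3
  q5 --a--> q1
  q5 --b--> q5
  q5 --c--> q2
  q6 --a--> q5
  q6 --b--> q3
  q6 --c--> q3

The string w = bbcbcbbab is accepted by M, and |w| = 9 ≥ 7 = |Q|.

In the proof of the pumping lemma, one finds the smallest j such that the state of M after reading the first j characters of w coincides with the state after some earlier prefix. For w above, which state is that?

State sequence: q0 -b-> q5 -b-> q5 -c-> q2 -b-> q4 -c-> q3 -b-> q6 -b-> q3 -a-> q6 -b-> q3
First repeat at step 2: q5 was already visited.

The earliest repeat is at step j = 2: M is in q5, which it already visited at step i = 1.
The DFA has 7 states, so the proof of the pumping lemma guarantees a repeated state among the first 7+1 visited; the segment between the two visits is the pumpable y.

q5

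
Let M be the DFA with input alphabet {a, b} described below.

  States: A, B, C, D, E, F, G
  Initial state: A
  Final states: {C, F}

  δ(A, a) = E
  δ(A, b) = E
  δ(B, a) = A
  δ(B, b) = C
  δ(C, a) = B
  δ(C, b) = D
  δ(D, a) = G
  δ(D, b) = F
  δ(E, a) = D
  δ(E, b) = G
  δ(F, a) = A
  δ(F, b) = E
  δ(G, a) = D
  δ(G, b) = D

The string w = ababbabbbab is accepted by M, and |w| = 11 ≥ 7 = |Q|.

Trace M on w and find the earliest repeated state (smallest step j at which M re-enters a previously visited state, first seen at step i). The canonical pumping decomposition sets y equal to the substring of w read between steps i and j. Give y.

babb

State sequence: A -a-> E -b-> G -a-> D -b-> F -b-> E -a-> D -b-> F -b-> E -b-> G -a-> D -b-> F
First repeat at step 5: E was already visited.

So i = 1, j = 5, giving x = w[0:1] = a, y = w[1:5] = babb, z = w[5:11] = abbbab.
Check: |xy| = 5 ≤ 7 and |y| = 4 ≥ 1. Reading y takes M from E back to E, so every xyⁱz is accepted.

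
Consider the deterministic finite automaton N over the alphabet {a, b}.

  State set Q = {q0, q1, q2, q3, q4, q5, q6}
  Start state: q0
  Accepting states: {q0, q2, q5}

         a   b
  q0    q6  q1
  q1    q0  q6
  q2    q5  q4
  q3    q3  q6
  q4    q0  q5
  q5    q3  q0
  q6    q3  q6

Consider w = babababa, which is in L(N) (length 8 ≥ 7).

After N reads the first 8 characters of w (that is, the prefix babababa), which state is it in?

Run of N on the first 8 characters of w = b a b a b a b a:
  step 0: q0  (start)
  step 1: q1  (read b: q0→q1)
  step 2: q0  (read a: q1→q0)
  step 3: q1  (read b: q0→q1)
  step 4: q0  (read a: q1→q0)
  step 5: q1  (read b: q0→q1)
  step 6: q0  (read a: q1→q0)
  step 7: q1  (read b: q0→q1)
  step 8: q0  (read a: q1→q0)

After reading 8 characters, N is in state q0.
(This kind of state-tracing is the core of the pumping-lemma construction: with 7 states, pigeonhole forces a repeat within the first 7 steps.)

q0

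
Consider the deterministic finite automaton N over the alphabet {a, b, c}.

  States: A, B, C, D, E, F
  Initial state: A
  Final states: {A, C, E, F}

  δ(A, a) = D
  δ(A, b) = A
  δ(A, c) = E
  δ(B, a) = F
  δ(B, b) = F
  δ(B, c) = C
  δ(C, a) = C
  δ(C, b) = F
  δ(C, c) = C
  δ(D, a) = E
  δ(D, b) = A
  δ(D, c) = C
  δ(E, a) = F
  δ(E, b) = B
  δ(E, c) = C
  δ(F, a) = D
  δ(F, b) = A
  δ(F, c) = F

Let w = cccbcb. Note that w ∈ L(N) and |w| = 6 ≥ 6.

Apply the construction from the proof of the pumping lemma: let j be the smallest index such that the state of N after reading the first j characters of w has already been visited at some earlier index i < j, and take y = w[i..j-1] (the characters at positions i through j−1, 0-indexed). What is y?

c

State sequence: A -c-> E -c-> C -c-> C -b-> F -c-> F -b-> A
First repeat at step 3: C was already visited.

So i = 2, j = 3, giving x = w[0:2] = cc, y = w[2:3] = c, z = w[3:6] = bcb.
Check: |xy| = 3 ≤ 6 and |y| = 1 ≥ 1. Reading y takes N from C back to C, so every xyⁱz is accepted.
The DFA has 6 states, so the proof of the pumping lemma guarantees a repeated state among the first 6+1 visited; the segment between the two visits is the pumpable y.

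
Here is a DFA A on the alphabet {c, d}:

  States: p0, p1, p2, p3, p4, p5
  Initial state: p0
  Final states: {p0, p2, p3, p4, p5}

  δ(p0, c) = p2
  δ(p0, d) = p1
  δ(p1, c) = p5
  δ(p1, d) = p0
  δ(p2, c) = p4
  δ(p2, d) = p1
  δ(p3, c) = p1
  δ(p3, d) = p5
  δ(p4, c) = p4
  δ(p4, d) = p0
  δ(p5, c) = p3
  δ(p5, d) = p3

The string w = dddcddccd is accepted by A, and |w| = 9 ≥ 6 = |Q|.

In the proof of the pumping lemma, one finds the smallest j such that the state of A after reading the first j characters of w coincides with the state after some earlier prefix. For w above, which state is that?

p0

State sequence: p0 -d-> p1 -d-> p0 -d-> p1 -c-> p5 -d-> p3 -d-> p5 -c-> p3 -c-> p1 -d-> p0
First repeat at step 2: p0 was already visited.

The earliest repeat is at step j = 2: A is in p0, which it already visited at step i = 0.
Since A has 6 states, any run of length ≥ 6 visits 6+1 states, so by pigeonhole some state repeats within the first 6 steps — that repeat gives the pumpable loop.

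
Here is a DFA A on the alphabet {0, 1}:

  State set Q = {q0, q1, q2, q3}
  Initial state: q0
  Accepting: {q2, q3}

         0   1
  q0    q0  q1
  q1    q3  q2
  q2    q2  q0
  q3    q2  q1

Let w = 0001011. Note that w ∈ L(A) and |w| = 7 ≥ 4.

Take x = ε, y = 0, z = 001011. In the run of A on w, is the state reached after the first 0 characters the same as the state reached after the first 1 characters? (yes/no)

State sequence: q0 -0-> q0

After x (step 0): q0. After xy (step 1): q0.
They match, so y = 0 drives A around a cycle from q0 back to itself; pumping y any number of times keeps A in q0 before reading z, and xyⁱz ∈ L(A) for every i ≥ 0.

yes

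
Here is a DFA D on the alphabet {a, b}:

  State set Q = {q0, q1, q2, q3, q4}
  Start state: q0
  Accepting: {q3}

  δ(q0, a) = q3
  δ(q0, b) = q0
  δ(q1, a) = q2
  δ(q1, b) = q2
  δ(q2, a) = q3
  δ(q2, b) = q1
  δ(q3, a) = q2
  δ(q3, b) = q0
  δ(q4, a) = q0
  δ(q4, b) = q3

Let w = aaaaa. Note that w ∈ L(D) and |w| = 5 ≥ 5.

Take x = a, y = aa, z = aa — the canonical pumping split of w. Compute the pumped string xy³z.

xy^3z = a·aa·aa·aa·aa = aaaaaaaaa.
Reading y = aa takes D from q3 back to q3, so after x·y·y·y the machine is still in q3, and z then leads to the accepting state q3. Hence aaaaaaaaa ∈ L(D).

aaaaaaaaa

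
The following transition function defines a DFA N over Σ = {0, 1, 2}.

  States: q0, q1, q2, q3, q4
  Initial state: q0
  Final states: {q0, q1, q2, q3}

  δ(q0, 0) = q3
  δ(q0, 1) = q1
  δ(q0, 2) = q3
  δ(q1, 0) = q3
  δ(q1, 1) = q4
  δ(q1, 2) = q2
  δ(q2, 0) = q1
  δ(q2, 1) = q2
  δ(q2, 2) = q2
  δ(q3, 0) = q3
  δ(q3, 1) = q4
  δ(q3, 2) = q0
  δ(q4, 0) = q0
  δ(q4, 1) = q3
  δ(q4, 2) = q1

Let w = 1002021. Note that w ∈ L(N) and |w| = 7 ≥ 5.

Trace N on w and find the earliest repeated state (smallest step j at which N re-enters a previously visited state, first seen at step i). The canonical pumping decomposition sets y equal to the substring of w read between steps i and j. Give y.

State sequence: q0 -1-> q1 -0-> q3 -0-> q3 -2-> q0 -0-> q3 -2-> q0 -1-> q1
First repeat at step 3: q3 was already visited.

So i = 2, j = 3, giving x = w[0:2] = 10, y = w[2:3] = 0, z = w[3:7] = 2021.
Check: |xy| = 3 ≤ 5 and |y| = 1 ≥ 1. Reading y takes N from q3 back to q3, so every xyⁱz is accepted.

0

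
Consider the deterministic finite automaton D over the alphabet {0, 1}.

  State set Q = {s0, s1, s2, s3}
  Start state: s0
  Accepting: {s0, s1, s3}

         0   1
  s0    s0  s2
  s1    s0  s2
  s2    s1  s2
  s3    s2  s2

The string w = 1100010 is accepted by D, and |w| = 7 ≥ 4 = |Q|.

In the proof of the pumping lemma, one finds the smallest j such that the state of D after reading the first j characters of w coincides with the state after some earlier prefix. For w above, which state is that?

s2

State sequence: s0 -1-> s2 -1-> s2 -0-> s1 -0-> s0 -0-> s0 -1-> s2 -0-> s1
First repeat at step 2: s2 was already visited.

The earliest repeat is at step j = 2: D is in s2, which it already visited at step i = 1.
The DFA has 4 states, so the proof of the pumping lemma guarantees a repeated state among the first 4+1 visited; the segment between the two visits is the pumpable y.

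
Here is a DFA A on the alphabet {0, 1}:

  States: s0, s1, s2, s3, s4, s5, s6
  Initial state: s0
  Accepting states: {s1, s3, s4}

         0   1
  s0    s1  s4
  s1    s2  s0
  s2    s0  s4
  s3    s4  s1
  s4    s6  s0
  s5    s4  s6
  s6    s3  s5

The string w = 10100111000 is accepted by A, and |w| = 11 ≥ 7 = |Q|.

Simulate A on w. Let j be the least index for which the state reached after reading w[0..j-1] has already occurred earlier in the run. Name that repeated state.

Run of A on w = 1 0 1 0 0 1 1 1 0 0 0:
  step 0: s0  (start)
  step 1: s4  (read 1: s0→s4)
  step 2: s6  (read 0: s4→s6)
  step 3: s5  (read 1: s6→s5)
  step 4: s4  (read 0: s5→s4)   ← first repeat (s4 seen earlier)
  step 5: s6  (read 0: s4→s6)
  step 6: s5  (read 1: s6→s5)
  step 7: s6  (read 1: s5→s6)
  step 8: s5  (read 1: s6→s5)
  step 9: s4  (read 0: s5→s4)
  step 10: s6  (read 0: s4→s6)
  step 11: s3  (read 0: s6→s3)

The earliest repeat is at step j = 4: A is in s4, which it already visited at step i = 1.

s4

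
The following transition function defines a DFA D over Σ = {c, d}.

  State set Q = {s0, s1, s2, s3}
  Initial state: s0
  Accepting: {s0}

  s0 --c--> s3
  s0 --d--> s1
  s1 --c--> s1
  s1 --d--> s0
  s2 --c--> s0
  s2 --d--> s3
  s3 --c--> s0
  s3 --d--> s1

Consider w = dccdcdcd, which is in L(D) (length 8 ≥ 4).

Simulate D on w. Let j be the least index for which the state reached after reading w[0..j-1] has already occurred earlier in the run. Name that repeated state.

s1

Run of D on w = d c c d c d c d:
  step 0: s0  (start)
  step 1: s1  (read d: s0→s1)
  step 2: s1  (read c: s1→s1)   ← first repeat (s1 seen earlier)
  step 3: s1  (read c: s1→s1)
  step 4: s0  (read d: s1→s0)
  step 5: s3  (read c: s0→s3)
  step 6: s1  (read d: s3→s1)
  step 7: s1  (read c: s1→s1)
  step 8: s0  (read d: s1→s0)

The earliest repeat is at step j = 2: D is in s1, which it already visited at step i = 1.
With |Q| = 4, pigeonhole forces a state repeat no later than step 4; the substring read between the first and second visits to that state can be pumped.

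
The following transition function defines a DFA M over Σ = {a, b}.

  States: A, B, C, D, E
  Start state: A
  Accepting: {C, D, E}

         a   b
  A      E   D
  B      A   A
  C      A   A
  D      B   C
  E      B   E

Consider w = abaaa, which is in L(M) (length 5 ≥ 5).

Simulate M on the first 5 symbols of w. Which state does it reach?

E

Run of M on the first 5 characters of w = a b a a a:
  step 0: A  (start)
  step 1: E  (read a: A→E)
  step 2: E  (read b: E→E)
  step 3: B  (read a: E→B)
  step 4: A  (read a: B→A)
  step 5: E  (read a: A→E)

After reading 5 characters, M is in state E.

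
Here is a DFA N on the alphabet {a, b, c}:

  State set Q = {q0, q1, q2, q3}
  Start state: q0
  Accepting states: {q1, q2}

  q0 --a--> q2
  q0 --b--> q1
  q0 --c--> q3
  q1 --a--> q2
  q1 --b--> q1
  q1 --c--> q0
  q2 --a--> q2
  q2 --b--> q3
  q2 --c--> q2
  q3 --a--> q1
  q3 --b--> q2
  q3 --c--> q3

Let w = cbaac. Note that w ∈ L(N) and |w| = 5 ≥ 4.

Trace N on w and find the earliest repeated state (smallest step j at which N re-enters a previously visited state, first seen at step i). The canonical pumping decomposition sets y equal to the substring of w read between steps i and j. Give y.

State sequence: q0 -c-> q3 -b-> q2 -a-> q2 -a-> q2 -c-> q2
First repeat at step 3: q2 was already visited.

So i = 2, j = 3, giving x = w[0:2] = cb, y = w[2:3] = a, z = w[3:5] = ac.
Check: |xy| = 3 ≤ 4 and |y| = 1 ≥ 1. Reading y takes N from q2 back to q2, so every xyⁱz is accepted.

a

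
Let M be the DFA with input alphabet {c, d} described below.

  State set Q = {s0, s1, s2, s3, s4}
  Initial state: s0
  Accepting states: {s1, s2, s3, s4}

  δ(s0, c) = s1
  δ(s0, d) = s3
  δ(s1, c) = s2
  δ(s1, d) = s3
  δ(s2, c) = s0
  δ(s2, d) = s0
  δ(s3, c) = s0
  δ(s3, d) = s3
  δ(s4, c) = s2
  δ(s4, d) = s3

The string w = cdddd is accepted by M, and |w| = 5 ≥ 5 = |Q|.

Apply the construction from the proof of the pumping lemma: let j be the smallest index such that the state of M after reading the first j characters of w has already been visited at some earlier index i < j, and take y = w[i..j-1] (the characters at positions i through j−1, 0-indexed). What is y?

Run of M on w = c d d d d:
  step 0: s0  (start)
  step 1: s1  (read c: s0→s1)
  step 2: s3  (read d: s1→s3)
  step 3: s3  (read d: s3→s3)   ← first repeat (s3 seen earlier)
  step 4: s3  (read d: s3→s3)
  step 5: s3  (read d: s3→s3)

So i = 2, j = 3, giving x = w[0:2] = cd, y = w[2:3] = d, z = w[3:5] = dd.
Check: |xy| = 3 ≤ 5 and |y| = 1 ≥ 1. Reading y takes M from s3 back to s3, so every xyⁱz is accepted.

d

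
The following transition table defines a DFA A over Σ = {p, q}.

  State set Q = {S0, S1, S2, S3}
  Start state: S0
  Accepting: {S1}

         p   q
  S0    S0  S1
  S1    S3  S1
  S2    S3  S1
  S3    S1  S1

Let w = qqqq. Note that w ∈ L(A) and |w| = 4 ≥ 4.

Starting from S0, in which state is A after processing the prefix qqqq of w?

S1

State sequence: S0 -q-> S1 -q-> S1 -q-> S1 -q-> S1

After reading 4 characters, A is in state S1.
(This kind of state-tracing is the core of the pumping-lemma construction: with 4 states, pigeonhole forces a repeat within the first 4 steps.)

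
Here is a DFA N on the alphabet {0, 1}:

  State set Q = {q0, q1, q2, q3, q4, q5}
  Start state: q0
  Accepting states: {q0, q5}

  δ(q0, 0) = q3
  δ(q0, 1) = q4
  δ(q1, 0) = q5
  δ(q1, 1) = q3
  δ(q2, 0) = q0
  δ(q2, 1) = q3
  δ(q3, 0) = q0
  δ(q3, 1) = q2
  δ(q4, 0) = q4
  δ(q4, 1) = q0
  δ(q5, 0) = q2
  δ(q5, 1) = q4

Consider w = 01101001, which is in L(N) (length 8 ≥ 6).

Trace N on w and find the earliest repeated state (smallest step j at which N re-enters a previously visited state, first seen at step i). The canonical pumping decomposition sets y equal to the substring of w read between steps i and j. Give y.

11

State sequence: q0 -0-> q3 -1-> q2 -1-> q3 -0-> q0 -1-> q4 -0-> q4 -0-> q4 -1-> q0
First repeat at step 3: q3 was already visited.

So i = 1, j = 3, giving x = w[0:1] = 0, y = w[1:3] = 11, z = w[3:8] = 01001.
Check: |xy| = 3 ≤ 6 and |y| = 2 ≥ 1. Reading y takes N from q3 back to q3, so every xyⁱz is accepted.
With |Q| = 6, pigeonhole forces a state repeat no later than step 6; the substring read between the first and second visits to that state can be pumped.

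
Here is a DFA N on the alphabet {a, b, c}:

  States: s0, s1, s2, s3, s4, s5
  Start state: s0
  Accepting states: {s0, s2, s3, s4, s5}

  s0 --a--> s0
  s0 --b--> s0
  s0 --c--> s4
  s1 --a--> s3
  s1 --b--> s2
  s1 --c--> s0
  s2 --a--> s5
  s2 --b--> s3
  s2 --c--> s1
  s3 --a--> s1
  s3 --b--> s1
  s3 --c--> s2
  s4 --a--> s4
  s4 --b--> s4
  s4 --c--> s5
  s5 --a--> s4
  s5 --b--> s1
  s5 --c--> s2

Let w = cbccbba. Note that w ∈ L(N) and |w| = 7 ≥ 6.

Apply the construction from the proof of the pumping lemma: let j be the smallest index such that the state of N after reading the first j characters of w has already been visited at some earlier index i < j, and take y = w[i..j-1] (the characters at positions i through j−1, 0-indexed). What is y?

State sequence: s0 -c-> s4 -b-> s4 -c-> s5 -c-> s2 -b-> s3 -b-> s1 -a-> s3
First repeat at step 2: s4 was already visited.

So i = 1, j = 2, giving x = w[0:1] = c, y = w[1:2] = b, z = w[2:7] = ccbba.
Check: |xy| = 2 ≤ 6 and |y| = 1 ≥ 1. Reading y takes N from s4 back to s4, so every xyⁱz is accepted.

b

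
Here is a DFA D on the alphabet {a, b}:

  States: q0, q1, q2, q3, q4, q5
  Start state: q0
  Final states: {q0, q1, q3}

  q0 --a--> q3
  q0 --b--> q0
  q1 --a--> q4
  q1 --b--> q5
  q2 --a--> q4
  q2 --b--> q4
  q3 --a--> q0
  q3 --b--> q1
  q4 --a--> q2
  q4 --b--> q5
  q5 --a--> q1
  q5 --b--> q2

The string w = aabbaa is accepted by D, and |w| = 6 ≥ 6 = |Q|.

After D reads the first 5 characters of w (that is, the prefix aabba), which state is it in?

State sequence: q0 -a-> q3 -a-> q0 -b-> q0 -b-> q0 -a-> q3

After reading 5 characters, D is in state q3.
(This kind of state-tracing is the core of the pumping-lemma construction: with 6 states, pigeonhole forces a repeat within the first 6 steps.)

q3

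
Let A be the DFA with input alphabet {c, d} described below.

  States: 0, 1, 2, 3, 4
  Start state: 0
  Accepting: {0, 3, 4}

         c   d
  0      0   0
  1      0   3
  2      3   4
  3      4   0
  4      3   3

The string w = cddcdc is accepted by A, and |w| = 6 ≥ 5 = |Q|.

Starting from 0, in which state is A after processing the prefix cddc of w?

State sequence: 0 -c-> 0 -d-> 0 -d-> 0 -c-> 0

After reading 4 characters, A is in state 0.

0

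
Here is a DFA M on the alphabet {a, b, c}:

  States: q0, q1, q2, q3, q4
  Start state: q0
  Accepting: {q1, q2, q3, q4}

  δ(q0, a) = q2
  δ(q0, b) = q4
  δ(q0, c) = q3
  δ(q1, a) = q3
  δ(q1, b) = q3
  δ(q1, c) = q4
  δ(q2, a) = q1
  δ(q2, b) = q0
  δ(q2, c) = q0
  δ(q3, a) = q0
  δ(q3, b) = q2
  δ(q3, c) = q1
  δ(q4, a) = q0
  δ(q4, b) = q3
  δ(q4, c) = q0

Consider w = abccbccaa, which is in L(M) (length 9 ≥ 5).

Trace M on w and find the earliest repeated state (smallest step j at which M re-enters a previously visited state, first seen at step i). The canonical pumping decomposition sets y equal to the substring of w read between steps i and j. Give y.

ab

Run of M on w = a b c c b c c a a:
  step 0: q0  (start)
  step 1: q2  (read a: q0→q2)
  step 2: q0  (read b: q2→q0)   ← first repeat (q0 seen earlier)
  step 3: q3  (read c: q0→q3)
  step 4: q1  (read c: q3→q1)
  step 5: q3  (read b: q1→q3)
  step 6: q1  (read c: q3→q1)
  step 7: q4  (read c: q1→q4)
  step 8: q0  (read a: q4→q0)
  step 9: q2  (read a: q0→q2)

So i = 0, j = 2, giving x = w[0:0] = ε, y = w[0:2] = ab, z = w[2:9] = ccbccaa.
Check: |xy| = 2 ≤ 5 and |y| = 2 ≥ 1. Reading y takes M from q0 back to q0, so every xyⁱz is accepted.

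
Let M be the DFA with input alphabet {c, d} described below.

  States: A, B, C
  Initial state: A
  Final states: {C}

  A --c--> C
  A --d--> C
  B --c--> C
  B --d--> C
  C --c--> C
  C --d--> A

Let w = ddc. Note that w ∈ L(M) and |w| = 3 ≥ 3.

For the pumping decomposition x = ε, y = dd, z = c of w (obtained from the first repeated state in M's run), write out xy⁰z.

xy⁰z = xz = ε·c = c.
Reading y = dd takes M from A back to A, so after x the machine is still in A, and z then leads to the accepting state C. Hence c ∈ L(M).

c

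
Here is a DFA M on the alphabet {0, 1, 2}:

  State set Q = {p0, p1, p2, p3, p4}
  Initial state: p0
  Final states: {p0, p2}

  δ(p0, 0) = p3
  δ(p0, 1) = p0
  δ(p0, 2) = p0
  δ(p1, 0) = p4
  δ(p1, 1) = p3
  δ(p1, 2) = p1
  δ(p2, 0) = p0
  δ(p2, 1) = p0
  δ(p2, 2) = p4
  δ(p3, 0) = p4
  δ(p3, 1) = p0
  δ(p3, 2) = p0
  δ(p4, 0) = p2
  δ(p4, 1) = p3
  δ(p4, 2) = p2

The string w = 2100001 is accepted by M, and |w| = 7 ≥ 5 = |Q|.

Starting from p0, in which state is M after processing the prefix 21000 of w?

p2

Run of M on the first 5 characters of w = 2 1 0 0 0:
  step 0: p0  (start)
  step 1: p0  (read 2: p0→p0)
  step 2: p0  (read 1: p0→p0)
  step 3: p3  (read 0: p0→p3)
  step 4: p4  (read 0: p3→p4)
  step 5: p2  (read 0: p4→p2)

After reading 5 characters, M is in state p2.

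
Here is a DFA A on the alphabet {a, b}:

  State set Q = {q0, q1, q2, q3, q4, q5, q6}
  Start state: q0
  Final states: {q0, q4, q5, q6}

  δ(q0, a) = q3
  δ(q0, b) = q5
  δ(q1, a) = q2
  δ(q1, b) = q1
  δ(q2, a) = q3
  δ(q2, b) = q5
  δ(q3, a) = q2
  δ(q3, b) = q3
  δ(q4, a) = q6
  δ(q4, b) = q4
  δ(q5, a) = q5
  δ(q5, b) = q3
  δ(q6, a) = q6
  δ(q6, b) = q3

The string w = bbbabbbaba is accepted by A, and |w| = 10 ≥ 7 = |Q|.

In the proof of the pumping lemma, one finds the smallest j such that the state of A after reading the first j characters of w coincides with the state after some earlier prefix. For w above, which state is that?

q3

State sequence: q0 -b-> q5 -b-> q3 -b-> q3 -a-> q2 -b-> q5 -b-> q3 -b-> q3 -a-> q2 -b-> q5 -a-> q5
First repeat at step 3: q3 was already visited.

The earliest repeat is at step j = 3: A is in q3, which it already visited at step i = 2.
The DFA has 7 states, so the proof of the pumping lemma guarantees a repeated state among the first 7+1 visited; the segment between the two visits is the pumpable y.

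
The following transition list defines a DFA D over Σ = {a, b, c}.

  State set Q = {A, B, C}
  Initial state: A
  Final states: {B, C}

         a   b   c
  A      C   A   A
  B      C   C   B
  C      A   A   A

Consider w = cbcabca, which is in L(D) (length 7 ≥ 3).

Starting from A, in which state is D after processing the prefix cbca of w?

C

State sequence: A -c-> A -b-> A -c-> A -a-> C

After reading 4 characters, D is in state C.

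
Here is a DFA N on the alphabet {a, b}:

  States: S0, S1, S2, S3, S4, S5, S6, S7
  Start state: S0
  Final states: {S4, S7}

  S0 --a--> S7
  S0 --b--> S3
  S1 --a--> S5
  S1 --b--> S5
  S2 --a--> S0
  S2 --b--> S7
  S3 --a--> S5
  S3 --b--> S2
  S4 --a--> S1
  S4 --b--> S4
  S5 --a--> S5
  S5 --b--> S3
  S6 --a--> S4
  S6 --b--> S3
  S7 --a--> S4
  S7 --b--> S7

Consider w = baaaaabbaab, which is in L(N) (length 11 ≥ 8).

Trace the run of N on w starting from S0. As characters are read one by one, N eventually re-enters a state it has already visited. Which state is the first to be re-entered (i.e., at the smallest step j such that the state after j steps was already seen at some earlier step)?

S5

Run of N on w = b a a a a a b b a a b:
  step 0: S0  (start)
  step 1: S3  (read b: S0→S3)
  step 2: S5  (read a: S3→S5)
  step 3: S5  (read a: S5→S5)   ← first repeat (S5 seen earlier)
  step 4: S5  (read a: S5→S5)
  step 5: S5  (read a: S5→S5)
  step 6: S5  (read a: S5→S5)
  step 7: S3  (read b: S5→S3)
  step 8: S2  (read b: S3→S2)
  step 9: S0  (read a: S2→S0)
  step 10: S7  (read a: S0→S7)
  step 11: S7  (read b: S7→S7)

The earliest repeat is at step j = 3: N is in S5, which it already visited at step i = 2.
The DFA has 8 states, so the proof of the pumping lemma guarantees a repeated state among the first 8+1 visited; the segment between the two visits is the pumpable y.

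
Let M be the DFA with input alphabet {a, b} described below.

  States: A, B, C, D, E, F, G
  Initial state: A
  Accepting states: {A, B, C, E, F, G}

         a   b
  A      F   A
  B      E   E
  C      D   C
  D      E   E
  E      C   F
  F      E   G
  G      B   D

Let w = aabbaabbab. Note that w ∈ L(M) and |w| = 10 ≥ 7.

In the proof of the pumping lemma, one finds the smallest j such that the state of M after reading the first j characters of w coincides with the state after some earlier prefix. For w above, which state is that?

F

Run of M on w = a a b b a a b b a b:
  step 0: A  (start)
  step 1: F  (read a: A→F)
  step 2: E  (read a: F→E)
  step 3: F  (read b: E→F)   ← first repeat (F seen earlier)
  step 4: G  (read b: F→G)
  step 5: B  (read a: G→B)
  step 6: E  (read a: B→E)
  step 7: F  (read b: E→F)
  step 8: G  (read b: F→G)
  step 9: B  (read a: G→B)
  step 10: E  (read b: B→E)

The earliest repeat is at step j = 3: M is in F, which it already visited at step i = 1.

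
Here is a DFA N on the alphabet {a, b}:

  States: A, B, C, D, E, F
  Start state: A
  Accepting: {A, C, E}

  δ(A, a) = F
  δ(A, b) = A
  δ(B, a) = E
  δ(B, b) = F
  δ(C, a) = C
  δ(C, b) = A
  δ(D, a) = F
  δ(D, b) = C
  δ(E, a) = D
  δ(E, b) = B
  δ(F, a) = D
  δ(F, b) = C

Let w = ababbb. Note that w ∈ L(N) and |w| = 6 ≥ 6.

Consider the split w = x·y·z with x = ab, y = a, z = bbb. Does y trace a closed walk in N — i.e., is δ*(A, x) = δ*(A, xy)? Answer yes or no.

yes

State sequence: A -a-> F -b-> C -a-> C

After x (step 2): C. After xy (step 3): C.
They match, so y = a drives N around a cycle from C back to itself; pumping y any number of times keeps N in C before reading z, and xyⁱz ∈ L(N) for every i ≥ 0.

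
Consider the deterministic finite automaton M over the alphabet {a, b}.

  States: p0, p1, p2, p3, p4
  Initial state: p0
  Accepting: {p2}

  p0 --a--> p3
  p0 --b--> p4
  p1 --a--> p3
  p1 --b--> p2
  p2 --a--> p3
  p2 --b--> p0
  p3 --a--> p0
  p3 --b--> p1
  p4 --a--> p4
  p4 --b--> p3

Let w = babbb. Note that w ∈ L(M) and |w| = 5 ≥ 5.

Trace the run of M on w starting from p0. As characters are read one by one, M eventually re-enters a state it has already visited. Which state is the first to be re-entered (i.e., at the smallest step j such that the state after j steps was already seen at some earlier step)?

Run of M on w = b a b b b:
  step 0: p0  (start)
  step 1: p4  (read b: p0→p4)
  step 2: p4  (read a: p4→p4)   ← first repeat (p4 seen earlier)
  step 3: p3  (read b: p4→p3)
  step 4: p1  (read b: p3→p1)
  step 5: p2  (read b: p1→p2)

The earliest repeat is at step j = 2: M is in p4, which it already visited at step i = 1.
The DFA has 5 states, so the proof of the pumping lemma guarantees a repeated state among the first 5+1 visited; the segment between the two visits is the pumpable y.

p4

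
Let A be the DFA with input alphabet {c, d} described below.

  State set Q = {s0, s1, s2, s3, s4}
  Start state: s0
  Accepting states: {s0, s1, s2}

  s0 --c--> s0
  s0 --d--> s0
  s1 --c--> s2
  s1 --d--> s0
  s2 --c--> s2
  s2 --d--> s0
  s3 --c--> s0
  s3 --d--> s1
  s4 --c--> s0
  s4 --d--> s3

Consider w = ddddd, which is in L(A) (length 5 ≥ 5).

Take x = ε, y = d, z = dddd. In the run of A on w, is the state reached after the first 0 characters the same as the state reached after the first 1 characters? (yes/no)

State sequence: s0 -d-> s0

After x (step 0): s0. After xy (step 1): s0.
They match, so y = d drives A around a cycle from s0 back to itself; pumping y any number of times keeps A in s0 before reading z, and xyⁱz ∈ L(A) for every i ≥ 0.

yes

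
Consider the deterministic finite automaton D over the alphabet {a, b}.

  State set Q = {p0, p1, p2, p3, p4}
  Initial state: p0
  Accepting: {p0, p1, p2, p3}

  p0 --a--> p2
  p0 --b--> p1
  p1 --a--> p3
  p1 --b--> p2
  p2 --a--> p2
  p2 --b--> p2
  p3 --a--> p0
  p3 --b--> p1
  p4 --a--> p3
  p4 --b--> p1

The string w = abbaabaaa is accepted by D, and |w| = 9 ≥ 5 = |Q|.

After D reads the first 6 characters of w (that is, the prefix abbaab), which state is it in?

p2

State sequence: p0 -a-> p2 -b-> p2 -b-> p2 -a-> p2 -a-> p2 -b-> p2

After reading 6 characters, D is in state p2.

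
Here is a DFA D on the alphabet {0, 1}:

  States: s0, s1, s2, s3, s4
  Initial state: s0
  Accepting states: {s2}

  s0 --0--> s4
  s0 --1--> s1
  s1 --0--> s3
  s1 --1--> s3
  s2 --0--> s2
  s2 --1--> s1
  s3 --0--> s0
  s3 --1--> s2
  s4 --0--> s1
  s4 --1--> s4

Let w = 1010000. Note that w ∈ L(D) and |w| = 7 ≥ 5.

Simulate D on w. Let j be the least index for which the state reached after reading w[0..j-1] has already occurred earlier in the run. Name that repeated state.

State sequence: s0 -1-> s1 -0-> s3 -1-> s2 -0-> s2 -0-> s2 -0-> s2 -0-> s2
First repeat at step 4: s2 was already visited.

The earliest repeat is at step j = 4: D is in s2, which it already visited at step i = 3.

s2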